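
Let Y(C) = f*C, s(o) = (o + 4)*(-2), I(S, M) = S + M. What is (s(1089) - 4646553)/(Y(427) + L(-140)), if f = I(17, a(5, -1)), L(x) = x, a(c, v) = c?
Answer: -4648739/9254 ≈ -502.35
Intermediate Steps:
I(S, M) = M + S
f = 22 (f = 5 + 17 = 22)
s(o) = -8 - 2*o (s(o) = (4 + o)*(-2) = -8 - 2*o)
Y(C) = 22*C
(s(1089) - 4646553)/(Y(427) + L(-140)) = ((-8 - 2*1089) - 4646553)/(22*427 - 140) = ((-8 - 2178) - 4646553)/(9394 - 140) = (-2186 - 4646553)/9254 = -4648739*1/9254 = -4648739/9254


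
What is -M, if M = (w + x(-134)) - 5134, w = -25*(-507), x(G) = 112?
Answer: -7653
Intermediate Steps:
w = 12675
M = 7653 (M = (12675 + 112) - 5134 = 12787 - 5134 = 7653)
-M = -1*7653 = -7653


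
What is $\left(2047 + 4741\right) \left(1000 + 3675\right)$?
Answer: $31733900$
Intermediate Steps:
$\left(2047 + 4741\right) \left(1000 + 3675\right) = 6788 \cdot 4675 = 31733900$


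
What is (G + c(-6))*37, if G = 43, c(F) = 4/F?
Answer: 4699/3 ≈ 1566.3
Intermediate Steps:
(G + c(-6))*37 = (43 + 4/(-6))*37 = (43 + 4*(-⅙))*37 = (43 - ⅔)*37 = (127/3)*37 = 4699/3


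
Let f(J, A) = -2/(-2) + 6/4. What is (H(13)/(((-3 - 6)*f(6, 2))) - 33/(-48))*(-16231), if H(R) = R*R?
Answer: 79742903/720 ≈ 1.1075e+5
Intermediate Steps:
f(J, A) = 5/2 (f(J, A) = -2*(-½) + 6*(¼) = 1 + 3/2 = 5/2)
H(R) = R²
(H(13)/(((-3 - 6)*f(6, 2))) - 33/(-48))*(-16231) = (13²/(((-3 - 6)*(5/2))) - 33/(-48))*(-16231) = (169/((-9*5/2)) - 33*(-1/48))*(-16231) = (169/(-45/2) + 11/16)*(-16231) = (169*(-2/45) + 11/16)*(-16231) = (-338/45 + 11/16)*(-16231) = -4913/720*(-16231) = 79742903/720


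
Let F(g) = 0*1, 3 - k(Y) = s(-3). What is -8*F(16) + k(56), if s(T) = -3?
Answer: 6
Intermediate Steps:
k(Y) = 6 (k(Y) = 3 - 1*(-3) = 3 + 3 = 6)
F(g) = 0
-8*F(16) + k(56) = -8*0 + 6 = 0 + 6 = 6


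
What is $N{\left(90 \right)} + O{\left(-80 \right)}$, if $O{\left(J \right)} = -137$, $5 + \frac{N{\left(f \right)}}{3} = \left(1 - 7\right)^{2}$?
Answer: $-44$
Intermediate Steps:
$N{\left(f \right)} = 93$ ($N{\left(f \right)} = -15 + 3 \left(1 - 7\right)^{2} = -15 + 3 \left(-6\right)^{2} = -15 + 3 \cdot 36 = -15 + 108 = 93$)
$N{\left(90 \right)} + O{\left(-80 \right)} = 93 - 137 = -44$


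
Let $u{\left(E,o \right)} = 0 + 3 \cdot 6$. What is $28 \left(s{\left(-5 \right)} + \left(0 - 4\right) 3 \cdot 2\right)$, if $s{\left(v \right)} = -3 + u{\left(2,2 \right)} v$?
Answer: $-3276$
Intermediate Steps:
$u{\left(E,o \right)} = 18$ ($u{\left(E,o \right)} = 0 + 18 = 18$)
$s{\left(v \right)} = -3 + 18 v$
$28 \left(s{\left(-5 \right)} + \left(0 - 4\right) 3 \cdot 2\right) = 28 \left(\left(-3 + 18 \left(-5\right)\right) + \left(0 - 4\right) 3 \cdot 2\right) = 28 \left(\left(-3 - 90\right) + \left(0 - 4\right) 3 \cdot 2\right) = 28 \left(-93 + \left(-4\right) 3 \cdot 2\right) = 28 \left(-93 - 24\right) = 28 \left(-117\right) = -3276$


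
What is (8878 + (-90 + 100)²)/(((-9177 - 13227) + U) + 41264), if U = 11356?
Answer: 4489/15108 ≈ 0.29713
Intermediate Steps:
(8878 + (-90 + 100)²)/(((-9177 - 13227) + U) + 41264) = (8878 + (-90 + 100)²)/(((-9177 - 13227) + 11356) + 41264) = (8878 + 10²)/((-22404 + 11356) + 41264) = (8878 + 100)/(-11048 + 41264) = 8978/30216 = 8978*(1/30216) = 4489/15108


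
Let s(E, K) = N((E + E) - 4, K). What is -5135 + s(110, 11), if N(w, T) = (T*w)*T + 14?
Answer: 21015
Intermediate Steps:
N(w, T) = 14 + w*T**2 (N(w, T) = w*T**2 + 14 = 14 + w*T**2)
s(E, K) = 14 + K**2*(-4 + 2*E) (s(E, K) = 14 + ((E + E) - 4)*K**2 = 14 + (2*E - 4)*K**2 = 14 + (-4 + 2*E)*K**2 = 14 + K**2*(-4 + 2*E))
-5135 + s(110, 11) = -5135 + (14 + 2*11**2*(-2 + 110)) = -5135 + (14 + 2*121*108) = -5135 + (14 + 26136) = -5135 + 26150 = 21015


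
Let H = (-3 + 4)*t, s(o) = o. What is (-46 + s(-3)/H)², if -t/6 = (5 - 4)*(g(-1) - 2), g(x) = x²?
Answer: 8649/4 ≈ 2162.3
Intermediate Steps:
t = 6 (t = -6*(5 - 4)*((-1)² - 2) = -6*(1 - 2) = -6*(-1) = 6)
H = 6 (H = (-3 + 4)*6 = 1*6 = 6)
(-46 + s(-3)/H)² = (-46 - 3/6)² = (-46 - 3*⅙)² = (-46 - ½)² = (-93/2)² = 8649/4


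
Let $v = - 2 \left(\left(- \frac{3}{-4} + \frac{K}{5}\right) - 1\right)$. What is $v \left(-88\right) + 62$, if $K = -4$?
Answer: $- \frac{614}{5} \approx -122.8$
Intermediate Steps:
$v = \frac{21}{10}$ ($v = - 2 \left(\left(- \frac{3}{-4} - \frac{4}{5}\right) - 1\right) = - 2 \left(\left(\left(-3\right) \left(- \frac{1}{4}\right) - \frac{4}{5}\right) - 1\right) = - 2 \left(\left(\frac{3}{4} - \frac{4}{5}\right) - 1\right) = - 2 \left(- \frac{1}{20} - 1\right) = \left(-2\right) \left(- \frac{21}{20}\right) = \frac{21}{10} \approx 2.1$)
$v \left(-88\right) + 62 = \frac{21}{10} \left(-88\right) + 62 = - \frac{924}{5} + 62 = - \frac{614}{5}$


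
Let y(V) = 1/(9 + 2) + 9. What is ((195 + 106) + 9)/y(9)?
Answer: 341/10 ≈ 34.100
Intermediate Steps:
y(V) = 100/11 (y(V) = 1/11 + 9 = 100/11)
((195 + 106) + 9)/y(9) = ((195 + 106) + 9)/(100/11) = (301 + 9)*(11/100) = 310*(11/100) = 341/10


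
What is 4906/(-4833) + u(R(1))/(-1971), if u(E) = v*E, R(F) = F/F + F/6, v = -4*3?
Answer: -118544/117603 ≈ -1.0080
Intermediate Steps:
v = -12
R(F) = 1 + F/6 (R(F) = 1 + F*(⅙) = 1 + F/6)
u(E) = -12*E
4906/(-4833) + u(R(1))/(-1971) = 4906/(-4833) - 12*(1 + (⅙)*1)/(-1971) = 4906*(-1/4833) - 12*(1 + ⅙)*(-1/1971) = -4906/4833 - 12*7/6*(-1/1971) = -4906/4833 - 14*(-1/1971) = -4906/4833 + 14/1971 = -118544/117603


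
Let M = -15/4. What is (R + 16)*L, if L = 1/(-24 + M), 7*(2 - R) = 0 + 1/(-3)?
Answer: -1516/2331 ≈ -0.65036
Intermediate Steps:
R = 43/21 (R = 2 - (0 + 1/(-3))/7 = 2 - (0 + 1*(-1/3))/7 = 2 - (0 - 1/3)/7 = 2 - 1/7*(-1/3) = 2 + 1/21 = 43/21 ≈ 2.0476)
M = -15/4 (M = -15*1/4 = -15/4 ≈ -3.7500)
L = -4/111 (L = 1/(-24 - 15/4) = 1/(-111/4) = -4/111 ≈ -0.036036)
(R + 16)*L = (43/21 + 16)*(-4/111) = (379/21)*(-4/111) = -1516/2331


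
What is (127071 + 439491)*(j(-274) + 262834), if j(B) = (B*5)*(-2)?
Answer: 150464136588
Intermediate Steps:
j(B) = -10*B (j(B) = (5*B)*(-2) = -10*B)
(127071 + 439491)*(j(-274) + 262834) = (127071 + 439491)*(-10*(-274) + 262834) = 566562*(2740 + 262834) = 566562*265574 = 150464136588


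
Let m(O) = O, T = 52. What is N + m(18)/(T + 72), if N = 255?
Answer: 15819/62 ≈ 255.15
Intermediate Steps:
N + m(18)/(T + 72) = 255 + 18/(52 + 72) = 255 + 18/124 = 255 + (1/124)*18 = 255 + 9/62 = 15819/62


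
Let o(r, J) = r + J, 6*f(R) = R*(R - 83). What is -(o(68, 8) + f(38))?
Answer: 209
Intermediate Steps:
f(R) = R*(-83 + R)/6 (f(R) = (R*(R - 83))/6 = (R*(-83 + R))/6 = R*(-83 + R)/6)
o(r, J) = J + r
-(o(68, 8) + f(38)) = -((8 + 68) + (⅙)*38*(-83 + 38)) = -(76 + (⅙)*38*(-45)) = -(76 - 285) = -1*(-209) = 209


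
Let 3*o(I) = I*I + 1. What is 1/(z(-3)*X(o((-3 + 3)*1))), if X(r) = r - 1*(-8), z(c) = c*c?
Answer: 1/75 ≈ 0.013333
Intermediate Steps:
z(c) = c²
o(I) = ⅓ + I²/3 (o(I) = (I*I + 1)/3 = (I² + 1)/3 = (1 + I²)/3 = ⅓ + I²/3)
X(r) = 8 + r (X(r) = r + 8 = 8 + r)
1/(z(-3)*X(o((-3 + 3)*1))) = 1/((-3)²*(8 + (⅓ + ((-3 + 3)*1)²/3))) = 1/(9*(8 + (⅓ + (0*1)²/3))) = 1/(9*(8 + (⅓ + (⅓)*0²))) = 1/(9*(8 + (⅓ + (⅓)*0))) = 1/(9*(8 + (⅓ + 0))) = 1/(9*(8 + ⅓)) = 1/(9*(25/3)) = 1/75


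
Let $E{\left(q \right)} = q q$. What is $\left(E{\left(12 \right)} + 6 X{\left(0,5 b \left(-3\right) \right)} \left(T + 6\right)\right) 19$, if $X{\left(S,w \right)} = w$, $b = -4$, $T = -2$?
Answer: $30096$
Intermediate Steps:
$E{\left(q \right)} = q^{2}$
$\left(E{\left(12 \right)} + 6 X{\left(0,5 b \left(-3\right) \right)} \left(T + 6\right)\right) 19 = \left(12^{2} + 6 \cdot 5 \left(-4\right) \left(-3\right) \left(-2 + 6\right)\right) 19 = \left(144 + 6 \left(\left(-20\right) \left(-3\right)\right) 4\right) 19 = \left(144 + 6 \cdot 60 \cdot 4\right) 19 = \left(144 + 360 \cdot 4\right) 19 = \left(144 + 1440\right) 19 = 1584 \cdot 19 = 30096$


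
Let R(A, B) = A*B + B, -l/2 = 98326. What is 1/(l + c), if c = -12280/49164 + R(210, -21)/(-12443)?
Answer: -152936913/30075333553865 ≈ -5.0851e-6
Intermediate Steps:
l = -196652 (l = -2*98326 = -196652)
R(A, B) = B + A*B
c = 16261411/152936913 (c = -12280/49164 - 21*(1 + 210)/(-12443) = -12280*1/49164 - 21*211*(-1/12443) = -3070/12291 - 4431*(-1/12443) = -3070/12291 + 4431/12443 = 16261411/152936913 ≈ 0.10633)
1/(l + c) = 1/(-196652 + 16261411/152936913) = 1/(-30075333553865/152936913) = -152936913/30075333553865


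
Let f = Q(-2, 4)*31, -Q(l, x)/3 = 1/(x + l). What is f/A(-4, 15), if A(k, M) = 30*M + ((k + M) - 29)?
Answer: -31/288 ≈ -0.10764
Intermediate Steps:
Q(l, x) = -3/(l + x) (Q(l, x) = -3/(x + l) = -3/(l + x))
A(k, M) = -29 + k + 31*M (A(k, M) = 30*M + ((M + k) - 29) = 30*M + (-29 + M + k) = -29 + k + 31*M)
f = -93/2 (f = -3/(-2 + 4)*31 = -3/2*31 = -93/2 ≈ -46.500)
f/A(-4, 15) = -93/(2*(-29 - 4 + 31*15)) = -93/(2*(-29 - 4 + 465)) = -93/2/432 = -93/2*1/432 = -31/288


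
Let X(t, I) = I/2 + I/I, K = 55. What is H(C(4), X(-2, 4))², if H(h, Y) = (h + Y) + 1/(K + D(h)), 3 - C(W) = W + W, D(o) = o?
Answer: 9801/2500 ≈ 3.9204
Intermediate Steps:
X(t, I) = 1 + I/2 (X(t, I) = I*(½) + 1 = I/2 + 1 = 1 + I/2)
C(W) = 3 - 2*W (C(W) = 3 - (W + W) = 3 - 2*W)
H(h, Y) = Y + h + 1/(55 + h) (H(h, Y) = (h + Y) + 1/(55 + h) = (Y + h) + 1/(55 + h) = Y + h + 1/(55 + h))
H(C(4), X(-2, 4))² = ((1 + (3 - 2*4)² + 55*(1 + (½)*4) + 55*(3 - 2*4) + (1 + (½)*4)*(3 - 2*4))/(55 + (3 - 2*4)))² = ((1 + (3 - 8)² + 55*(1 + 2) + 55*(3 - 8) + (1 + 2)*(3 - 8))/(55 + (3 - 8)))² = ((1 + (-5)² + 55*3 + 55*(-5) + 3*(-5))/(55 - 5))² = ((1 + 25 + 165 - 275 - 15)/50)² = ((1/50)*(-99))² = (-99/50)² = 9801/2500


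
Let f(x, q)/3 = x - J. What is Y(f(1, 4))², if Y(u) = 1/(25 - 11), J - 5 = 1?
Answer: 1/196 ≈ 0.0051020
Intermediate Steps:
J = 6 (J = 5 + 1 = 6)
f(x, q) = -18 + 3*x (f(x, q) = 3*(x - 1*6) = 3*(x - 6) = 3*(-6 + x) = -18 + 3*x)
Y(u) = 1/14
Y(f(1, 4))² = (1/14)² = 1/196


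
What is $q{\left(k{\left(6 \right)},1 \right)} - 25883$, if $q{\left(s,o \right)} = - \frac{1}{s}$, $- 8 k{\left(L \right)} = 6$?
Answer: $- \frac{77645}{3} \approx -25882.0$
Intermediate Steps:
$k{\left(L \right)} = - \frac{3}{4}$ ($k{\left(L \right)} = \left(- \frac{1}{8}\right) 6 = - \frac{3}{4}$)
$q{\left(k{\left(6 \right)},1 \right)} - 25883 = - \frac{1}{- \frac{3}{4}} - 25883 = \left(-1\right) \left(- \frac{4}{3}\right) - 25883 = \frac{4}{3} - 25883 = - \frac{77645}{3}$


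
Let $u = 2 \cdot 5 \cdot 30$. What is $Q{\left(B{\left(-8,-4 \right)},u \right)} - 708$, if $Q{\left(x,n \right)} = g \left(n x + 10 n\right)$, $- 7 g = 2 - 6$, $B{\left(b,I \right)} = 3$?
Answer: $\frac{10644}{7} \approx 1520.6$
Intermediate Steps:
$u = 300$ ($u = 10 \cdot 30 = 300$)
$g = \frac{4}{7}$ ($g = - \frac{2 - 6}{7} = \left(- \frac{1}{7}\right) \left(-4\right) = \frac{4}{7} \approx 0.57143$)
$Q{\left(x,n \right)} = \frac{40 n}{7} + \frac{4 n x}{7}$ ($Q{\left(x,n \right)} = \frac{4 \left(n x + 10 n\right)}{7} = \frac{4 \left(10 n + n x\right)}{7} = \frac{40 n}{7} + \frac{4 n x}{7}$)
$Q{\left(B{\left(-8,-4 \right)},u \right)} - 708 = \frac{4}{7} \cdot 300 \left(10 + 3\right) - 708 = \frac{4}{7} \cdot 300 \cdot 13 - 708 = \frac{15600}{7} - 708 = \frac{10644}{7}$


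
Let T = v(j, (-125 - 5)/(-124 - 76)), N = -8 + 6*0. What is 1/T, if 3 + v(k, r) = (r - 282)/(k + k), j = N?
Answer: 320/4667 ≈ 0.068567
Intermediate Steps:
N = -8 (N = -8 + 0 = -8)
j = -8
v(k, r) = -3 + (-282 + r)/(2*k) (v(k, r) = -3 + (r - 282)/(k + k) = -3 + (-282 + r)/((2*k)) = -3 + (-282 + r)*(1/(2*k)) = -3 + (-282 + r)/(2*k))
T = 4667/320 (T = (½)*(-282 + (-125 - 5)/(-124 - 76) - 6*(-8))/(-8) = (½)*(-⅛)*(-282 - 130/(-200) + 48) = (½)*(-⅛)*(-282 - 130*(-1/200) + 48) = (½)*(-⅛)*(-282 + 13/20 + 48) = (½)*(-⅛)*(-4667/20) = 4667/320 ≈ 14.584)
1/T = 1/(4667/320) = 320/4667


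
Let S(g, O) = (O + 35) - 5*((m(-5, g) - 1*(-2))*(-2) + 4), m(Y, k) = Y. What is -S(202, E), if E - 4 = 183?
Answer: -172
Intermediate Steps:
E = 187 (E = 4 + 183 = 187)
S(g, O) = -15 + O (S(g, O) = (O + 35) - 5*((-5 - 1*(-2))*(-2) + 4) = (35 + O) - 5*((-5 + 2)*(-2) + 4) = (35 + O) - 5*(-3*(-2) + 4) = (35 + O) - 5*(6 + 4) = (35 + O) - 5*10 = (35 + O) - 50 = -15 + O)
-S(202, E) = -(-15 + 187) = -1*172 = -172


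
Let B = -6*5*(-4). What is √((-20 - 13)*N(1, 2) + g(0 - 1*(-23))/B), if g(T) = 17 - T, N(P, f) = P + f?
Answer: I*√9905/10 ≈ 9.9524*I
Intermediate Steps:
B = 120 (B = -30*(-4) = 120)
√((-20 - 13)*N(1, 2) + g(0 - 1*(-23))/B) = √((-20 - 13)*(1 + 2) + (17 - (0 - 1*(-23)))/120) = √(-33*3 + (17 - (0 + 23))*(1/120)) = √(-99 + (17 - 1*23)*(1/120)) = √(-99 + (17 - 23)*(1/120)) = √(-99 - 6*1/120) = √(-99 - 1/20) = √(-1981/20) = I*√9905/10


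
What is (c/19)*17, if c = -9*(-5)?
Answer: 765/19 ≈ 40.263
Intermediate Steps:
c = 45
(c/19)*17 = (45/19)*17 = 765/19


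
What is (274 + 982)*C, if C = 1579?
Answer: 1983224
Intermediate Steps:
(274 + 982)*C = (274 + 982)*1579 = 1256*1579 = 1983224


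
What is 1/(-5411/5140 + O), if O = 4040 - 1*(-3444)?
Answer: 5140/38462349 ≈ 0.00013364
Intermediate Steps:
O = 7484 (O = 4040 + 3444 = 7484)
1/(-5411/5140 + O) = 1/(-5411/5140 + 7484) = 1/(38462349/5140) = 5140/38462349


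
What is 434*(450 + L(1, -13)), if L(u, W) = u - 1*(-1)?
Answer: 196168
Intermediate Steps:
L(u, W) = 1 + u (L(u, W) = u + 1 = 1 + u)
434*(450 + L(1, -13)) = 434*(450 + (1 + 1)) = 434*(450 + 2) = 434*452 = 196168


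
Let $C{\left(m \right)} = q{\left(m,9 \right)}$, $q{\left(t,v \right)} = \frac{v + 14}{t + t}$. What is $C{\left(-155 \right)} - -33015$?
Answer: $\frac{10234627}{310} \approx 33015.0$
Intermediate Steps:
$q{\left(t,v \right)} = \frac{14 + v}{2 t}$
$C{\left(m \right)} = \frac{23}{2 m}$ ($C{\left(m \right)} = \frac{14 + 9}{2 m} = \frac{1}{2} \frac{1}{m} 23 = \frac{23}{2 m}$)
$C{\left(-155 \right)} - -33015 = \frac{23}{2 \left(-155\right)} - -33015 = \frac{23}{2} \left(- \frac{1}{155}\right) + 33015 = - \frac{23}{310} + 33015 = \frac{10234627}{310}$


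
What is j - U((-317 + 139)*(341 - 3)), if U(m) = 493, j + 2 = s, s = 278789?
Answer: 278294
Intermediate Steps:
j = 278787 (j = -2 + 278789 = 278787)
j - U((-317 + 139)*(341 - 3)) = 278787 - 1*493 = 278787 - 493 = 278294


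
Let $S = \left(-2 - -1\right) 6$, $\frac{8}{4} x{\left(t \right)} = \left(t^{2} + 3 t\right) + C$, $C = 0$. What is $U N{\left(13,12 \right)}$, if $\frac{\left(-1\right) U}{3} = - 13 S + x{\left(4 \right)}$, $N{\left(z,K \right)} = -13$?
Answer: $3588$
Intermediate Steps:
$x{\left(t \right)} = \frac{t^{2}}{2} + \frac{3 t}{2}$ ($x{\left(t \right)} = \frac{\left(t^{2} + 3 t\right) + 0}{2} = \frac{t^{2} + 3 t}{2} = \frac{t^{2}}{2} + \frac{3 t}{2}$)
$S = -6$ ($S = \left(-2 + 1\right) 6 = \left(-1\right) 6 = -6$)
$U = -276$ ($U = - 3 \left(\left(-13\right) \left(-6\right) + \frac{1}{2} \cdot 4 \left(3 + 4\right)\right) = - 3 \left(78 + \frac{1}{2} \cdot 4 \cdot 7\right) = - 3 \left(78 + 14\right) = \left(-3\right) 92 = -276$)
$U N{\left(13,12 \right)} = \left(-276\right) \left(-13\right) = 3588$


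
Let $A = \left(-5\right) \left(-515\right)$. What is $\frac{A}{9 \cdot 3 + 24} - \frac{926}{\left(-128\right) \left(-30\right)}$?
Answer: $\frac{1640129}{32640} \approx 50.249$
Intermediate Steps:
$A = 2575$
$\frac{A}{9 \cdot 3 + 24} - \frac{926}{\left(-128\right) \left(-30\right)} = \frac{2575}{9 \cdot 3 + 24} - \frac{926}{\left(-128\right) \left(-30\right)} = \frac{2575}{27 + 24} - \frac{926}{3840} = \frac{2575}{51} - \frac{463}{1920} = \frac{1640129}{32640}$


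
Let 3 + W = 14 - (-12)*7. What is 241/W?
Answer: 241/95 ≈ 2.5368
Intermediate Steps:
W = 95 (W = -3 + (14 - (-12)*7) = -3 + (14 - 1*(-84)) = -3 + (14 + 84) = -3 + 98 = 95)
241/W = 241/95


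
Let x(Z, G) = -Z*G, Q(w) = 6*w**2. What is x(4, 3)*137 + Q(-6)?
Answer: -1428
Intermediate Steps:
x(Z, G) = -G*Z
x(4, 3)*137 + Q(-6) = -1*3*4*137 + 6*(-6)**2 = -12*137 + 6*36 = -1644 + 216 = -1428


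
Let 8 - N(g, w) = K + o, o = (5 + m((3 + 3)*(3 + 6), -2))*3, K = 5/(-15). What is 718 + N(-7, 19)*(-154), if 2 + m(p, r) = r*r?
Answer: 8006/3 ≈ 2668.7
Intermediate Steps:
m(p, r) = -2 + r**2 (m(p, r) = -2 + r*r = -2 + r**2)
K = -1/3 (K = 5*(-1/15) = -1/3 ≈ -0.33333)
o = 21 (o = (5 + (-2 + (-2)**2))*3 = (5 + (-2 + 4))*3 = (5 + 2)*3 = 7*3 = 21)
N(g, w) = -38/3 (N(g, w) = 8 - (-1/3 + 21) = 8 - 1*62/3 = 8 - 62/3 = -38/3)
718 + N(-7, 19)*(-154) = 718 - 38/3*(-154) = 718 + 5852/3 = 8006/3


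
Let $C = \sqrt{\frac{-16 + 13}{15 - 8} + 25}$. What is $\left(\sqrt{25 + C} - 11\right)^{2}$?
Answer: $\frac{\left(77 - \sqrt{7} \sqrt{175 + 2 \sqrt{301}}\right)^{2}}{49} \approx 30.544$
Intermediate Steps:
$C = \frac{2 \sqrt{301}}{7}$ ($C = \sqrt{- \frac{3}{7} + 25} = \sqrt{\frac{172}{7}} = \frac{2 \sqrt{301}}{7} \approx 4.957$)
$\left(\sqrt{25 + C} - 11\right)^{2} = \left(\sqrt{25 + \frac{2 \sqrt{301}}{7}} - 11\right)^{2} = \left(-11 + \sqrt{25 + \frac{2 \sqrt{301}}{7}}\right)^{2}$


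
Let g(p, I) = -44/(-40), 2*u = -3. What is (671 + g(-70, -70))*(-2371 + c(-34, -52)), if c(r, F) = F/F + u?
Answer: -31877703/20 ≈ -1.5939e+6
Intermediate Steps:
u = -3/2 (u = (½)*(-3) = -3/2 ≈ -1.5000)
g(p, I) = 11/10 (g(p, I) = -44*(-1/40) = 11/10)
c(r, F) = -½ (c(r, F) = F/F - 3/2 = 1 - 3/2 = -½)
(671 + g(-70, -70))*(-2371 + c(-34, -52)) = (671 + 11/10)*(-2371 - ½) = (6721/10)*(-4743/2) = -31877703/20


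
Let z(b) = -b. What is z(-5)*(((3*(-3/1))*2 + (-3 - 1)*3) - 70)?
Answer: -500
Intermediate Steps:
z(-5)*(((3*(-3/1))*2 + (-3 - 1)*3) - 70) = (-1*(-5))*(((3*(-3/1))*2 + (-3 - 1)*3) - 70) = 5*(((3*(-3*1))*2 - 4*3) - 70) = 5*(((3*(-3))*2 - 12) - 70) = 5*((-9*2 - 12) - 70) = 5*((-18 - 12) - 70) = 5*(-30 - 70) = 5*(-100) = -500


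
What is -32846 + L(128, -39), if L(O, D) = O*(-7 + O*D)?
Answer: -672718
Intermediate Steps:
L(O, D) = O*(-7 + D*O)
-32846 + L(128, -39) = -32846 + 128*(-7 - 39*128) = -32846 + 128*(-7 - 4992) = -32846 + 128*(-4999) = -32846 - 639872 = -672718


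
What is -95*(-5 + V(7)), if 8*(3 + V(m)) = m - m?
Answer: 760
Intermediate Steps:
V(m) = -3 (V(m) = -3 + (m - m)/8 = -3 + (1/8)*0 = -3 + 0 = -3)
-95*(-5 + V(7)) = -95*(-5 - 3) = -95*(-8) = 760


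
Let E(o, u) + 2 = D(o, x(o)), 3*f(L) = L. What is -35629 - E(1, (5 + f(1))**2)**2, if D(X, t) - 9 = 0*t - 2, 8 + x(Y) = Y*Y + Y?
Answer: -35654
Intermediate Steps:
f(L) = L/3
x(Y) = -8 + Y + Y**2 (x(Y) = -8 + (Y*Y + Y) = -8 + (Y**2 + Y) = -8 + (Y + Y**2) = -8 + Y + Y**2)
D(X, t) = 7 (D(X, t) = 9 + (0*t - 2) = 9 + (0 - 2) = 9 - 2 = 7)
E(o, u) = 5 (E(o, u) = -2 + 7 = 5)
-35629 - E(1, (5 + f(1))**2)**2 = -35629 - 1*5**2 = -35629 - 1*25 = -35629 - 25 = -35654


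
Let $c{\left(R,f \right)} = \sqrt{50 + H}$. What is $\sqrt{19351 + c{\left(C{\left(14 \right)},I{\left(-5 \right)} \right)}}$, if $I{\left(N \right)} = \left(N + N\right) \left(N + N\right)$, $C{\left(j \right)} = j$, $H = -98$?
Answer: $\sqrt{19351 + 4 i \sqrt{3}} \approx 139.11 + 0.025 i$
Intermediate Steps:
$I{\left(N \right)} = 4 N^{2}$ ($I{\left(N \right)} = 2 N 2 N = 4 N^{2}$)
$c{\left(R,f \right)} = 4 i \sqrt{3}$ ($c{\left(R,f \right)} = \sqrt{50 - 98} = \sqrt{-48} = 4 i \sqrt{3}$)
$\sqrt{19351 + c{\left(C{\left(14 \right)},I{\left(-5 \right)} \right)}} = \sqrt{19351 + 4 i \sqrt{3}}$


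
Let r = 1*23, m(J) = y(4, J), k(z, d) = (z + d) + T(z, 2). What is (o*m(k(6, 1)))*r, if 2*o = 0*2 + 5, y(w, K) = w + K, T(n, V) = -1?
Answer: 575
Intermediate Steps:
y(w, K) = K + w
o = 5/2 (o = (0*2 + 5)/2 = (0 + 5)/2 = (½)*5 = 5/2 ≈ 2.5000)
k(z, d) = -1 + d + z (k(z, d) = (z + d) - 1 = (d + z) - 1 = -1 + d + z)
m(J) = 4 + J (m(J) = J + 4 = 4 + J)
r = 23
(o*m(k(6, 1)))*r = (5*(4 + (-1 + 1 + 6))/2)*23 = (5*(4 + 6)/2)*23 = ((5/2)*10)*23 = 25*23 = 575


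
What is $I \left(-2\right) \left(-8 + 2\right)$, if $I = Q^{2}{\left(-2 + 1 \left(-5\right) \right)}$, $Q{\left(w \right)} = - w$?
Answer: $588$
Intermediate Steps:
$I = 49$ ($I = \left(- (-2 + 1 \left(-5\right))\right)^{2} = \left(- (-2 - 5)\right)^{2} = \left(\left(-1\right) \left(-7\right)\right)^{2} = 7^{2} = 49$)
$I \left(-2\right) \left(-8 + 2\right) = 49 \left(-2\right) \left(-8 + 2\right) = \left(-98\right) \left(-6\right) = 588$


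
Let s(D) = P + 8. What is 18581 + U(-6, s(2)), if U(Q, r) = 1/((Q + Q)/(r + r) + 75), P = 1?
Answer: 4143566/223 ≈ 18581.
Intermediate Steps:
s(D) = 9 (s(D) = 1 + 8 = 9)
U(Q, r) = 1/(75 + Q/r) (U(Q, r) = 1/((2*Q)/((2*r)) + 75) = 1/((2*Q)*(1/(2*r)) + 75) = 1/(Q/r + 75) = 1/(75 + Q/r))
18581 + U(-6, s(2)) = 18581 + 9/(-6 + 75*9) = 18581 + 9/(-6 + 675) = 18581 + 9/669 = 18581 + 9*(1/669) = 18581 + 3/223 = 4143566/223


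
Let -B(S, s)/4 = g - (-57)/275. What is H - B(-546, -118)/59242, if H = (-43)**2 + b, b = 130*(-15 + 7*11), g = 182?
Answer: 80716584689/8145775 ≈ 9909.0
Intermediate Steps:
b = 8060 (b = 130*(-15 + 77) = 130*62 = 8060)
B(S, s) = -200428/275 (B(S, s) = -4*(182 - (-57)/275) = -4*(182 - 1*(-57/275)) = -4*(182 + 57/275) = -4*50107/275 = -200428/275)
H = 9909 (H = (-43)**2 + 8060 = 1849 + 8060 = 9909)
H - B(-546, -118)/59242 = 9909 - (-200428)/(275*59242) = 9909 - 1*(-100214/8145775) = 9909 + 100214/8145775 = 80716584689/8145775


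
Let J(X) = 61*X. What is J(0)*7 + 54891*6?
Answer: 329346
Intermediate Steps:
J(0)*7 + 54891*6 = (61*0)*7 + 54891*6 = 0*7 + 329346 = 0 + 329346 = 329346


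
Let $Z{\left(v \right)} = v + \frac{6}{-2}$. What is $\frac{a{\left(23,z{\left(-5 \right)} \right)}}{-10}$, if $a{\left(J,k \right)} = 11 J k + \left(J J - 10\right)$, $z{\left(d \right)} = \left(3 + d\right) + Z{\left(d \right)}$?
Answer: $\frac{2011}{10} \approx 201.1$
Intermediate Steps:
$Z{\left(v \right)} = -3 + v$ ($Z{\left(v \right)} = v + 6 \left(- \frac{1}{2}\right) = v - 3 = -3 + v$)
$z{\left(d \right)} = 2 d$ ($z{\left(d \right)} = \left(3 + d\right) + \left(-3 + d\right) = 2 d$)
$a{\left(J,k \right)} = -10 + J^{2} + 11 J k$ ($a{\left(J,k \right)} = 11 J k + \left(J^{2} - 10\right) = 11 J k + \left(-10 + J^{2}\right) = -10 + J^{2} + 11 J k$)
$\frac{a{\left(23,z{\left(-5 \right)} \right)}}{-10} = \frac{-10 + 23^{2} + 11 \cdot 23 \cdot 2 \left(-5\right)}{-10} = \left(-10 + 529 + 11 \cdot 23 \left(-10\right)\right) \left(- \frac{1}{10}\right) = \left(-10 + 529 - 2530\right) \left(- \frac{1}{10}\right) = \left(-2011\right) \left(- \frac{1}{10}\right) = \frac{2011}{10}$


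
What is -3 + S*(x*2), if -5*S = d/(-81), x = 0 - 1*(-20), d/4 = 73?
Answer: 2093/81 ≈ 25.840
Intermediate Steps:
d = 292 (d = 4*73 = 292)
x = 20 (x = 0 + 20 = 20)
S = 292/405 (S = -292/(5*(-81)) = -292*(-1)/(5*81) = -1/5*(-292/81) = 292/405 ≈ 0.72099)
-3 + S*(x*2) = -3 + 292*(20*2)/405 = -3 + (292/405)*40 = -3 + 2336/81 = 2093/81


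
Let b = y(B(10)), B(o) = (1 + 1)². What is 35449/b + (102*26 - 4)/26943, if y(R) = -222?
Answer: -318171517/1993782 ≈ -159.58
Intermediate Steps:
B(o) = 4 (B(o) = 2² = 4)
b = -222
35449/b + (102*26 - 4)/26943 = 35449/(-222) + (102*26 - 4)/26943 = 35449*(-1/222) + (2652 - 4)*(1/26943) = -35449/222 + 2648*(1/26943) = -35449/222 + 2648/26943 = -318171517/1993782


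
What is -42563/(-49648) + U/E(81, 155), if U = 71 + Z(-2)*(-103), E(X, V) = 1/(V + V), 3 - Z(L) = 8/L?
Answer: -10004029437/49648 ≈ -2.0150e+5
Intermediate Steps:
Z(L) = 3 - 8/L
E(X, V) = 1/(2*V)
U = -650 (U = 71 + (3 - 8/(-2))*(-103) = 71 + (3 - 8*(-1/2))*(-103) = 71 + (3 + 4)*(-103) = 71 + 7*(-103) = 71 - 721 = -650)
-42563/(-49648) + U/E(81, 155) = -42563/(-49648) - 650/((1/2)/155) = -42563*(-1/49648) - 650/((1/2)*(1/155)) = 42563/49648 - 650/1/310 = 42563/49648 - 650*310 = 42563/49648 - 201500 = -10004029437/49648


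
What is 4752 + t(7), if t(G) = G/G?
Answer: 4753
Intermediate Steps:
t(G) = 1
4752 + t(7) = 4752 + 1 = 4753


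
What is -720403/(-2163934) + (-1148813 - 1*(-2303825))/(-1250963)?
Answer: -1598172239119/2707001368442 ≈ -0.59038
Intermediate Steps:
-720403/(-2163934) + (-1148813 - 1*(-2303825))/(-1250963) = -720403*(-1/2163934) + (-1148813 + 2303825)*(-1/1250963) = 720403/2163934 + 1155012*(-1/1250963) = 720403/2163934 - 1155012/1250963 = -1598172239119/2707001368442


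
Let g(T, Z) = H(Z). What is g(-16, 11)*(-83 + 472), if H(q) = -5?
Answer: -1945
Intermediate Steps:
g(T, Z) = -5
g(-16, 11)*(-83 + 472) = -5*(-83 + 472) = -5*389 = -1945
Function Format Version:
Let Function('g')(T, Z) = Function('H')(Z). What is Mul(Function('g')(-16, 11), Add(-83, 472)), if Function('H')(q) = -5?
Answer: -1945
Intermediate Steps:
Function('g')(T, Z) = -5
Mul(Function('g')(-16, 11), Add(-83, 472)) = Mul(-5, Add(-83, 472)) = Mul(-5, 389) = -1945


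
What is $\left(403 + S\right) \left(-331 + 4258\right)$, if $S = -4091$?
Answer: $-14482776$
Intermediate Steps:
$\left(403 + S\right) \left(-331 + 4258\right) = \left(403 - 4091\right) \left(-331 + 4258\right) = \left(-3688\right) 3927 = -14482776$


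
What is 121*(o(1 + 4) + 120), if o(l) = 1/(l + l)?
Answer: 145321/10 ≈ 14532.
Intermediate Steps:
o(l) = 1/(2*l)
121*(o(1 + 4) + 120) = 121*(1/(2*(1 + 4)) + 120) = 121*((½)/5 + 120) = 121*((½)*(⅕) + 120) = 121*(⅒ + 120) = 121*(1201/10) = 145321/10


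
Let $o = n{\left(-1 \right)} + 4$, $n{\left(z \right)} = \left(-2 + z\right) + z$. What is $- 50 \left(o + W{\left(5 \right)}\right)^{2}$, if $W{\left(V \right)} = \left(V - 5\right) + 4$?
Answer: $-800$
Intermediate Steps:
$W{\left(V \right)} = -1 + V$ ($W{\left(V \right)} = \left(-5 + V\right) + 4 = -1 + V$)
$n{\left(z \right)} = -2 + 2 z$
$o = 0$ ($o = \left(-2 + 2 \left(-1\right)\right) + 4 = \left(-2 - 2\right) + 4 = -4 + 4 = 0$)
$- 50 \left(o + W{\left(5 \right)}\right)^{2} = - 50 \left(0 + \left(-1 + 5\right)\right)^{2} = - 50 \left(0 + 4\right)^{2} = - 50 \cdot 4^{2} = \left(-50\right) 16 = -800$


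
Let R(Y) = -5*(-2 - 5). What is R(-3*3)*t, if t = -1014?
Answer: -35490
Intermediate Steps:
R(Y) = 35 (R(Y) = -5*(-7) = 35)
R(-3*3)*t = 35*(-1014) = -35490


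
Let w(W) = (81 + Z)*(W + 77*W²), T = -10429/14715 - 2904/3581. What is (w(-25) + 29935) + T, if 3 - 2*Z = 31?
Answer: 171395618454916/52694415 ≈ 3.2526e+6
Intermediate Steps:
Z = -14 (Z = 3/2 - ½*31 = 3/2 - 31/2 = -14)
T = -80078609/52694415 (T = -10429*1/14715 - 2904*1/3581 = -10429/14715 - 2904/3581 = -80078609/52694415 ≈ -1.5197)
w(W) = 67*W + 5159*W² (w(W) = (81 - 14)*(W + 77*W²) = 67*(W + 77*W²) = 67*W + 5159*W²)
(w(-25) + 29935) + T = (67*(-25)*(1 + 77*(-25)) + 29935) - 80078609/52694415 = (67*(-25)*(1 - 1925) + 29935) - 80078609/52694415 = (67*(-25)*(-1924) + 29935) - 80078609/52694415 = (3222700 + 29935) - 80078609/52694415 = 3252635 - 80078609/52694415 = 171395618454916/52694415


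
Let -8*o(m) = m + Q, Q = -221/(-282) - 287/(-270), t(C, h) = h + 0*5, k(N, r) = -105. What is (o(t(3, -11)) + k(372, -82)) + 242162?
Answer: 6143435699/25380 ≈ 2.4206e+5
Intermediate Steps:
t(C, h) = h (t(C, h) = h + 0 = h)
Q = 11717/6345 (Q = -221*(-1/282) - 287*(-1/270) = 221/282 + 287/270 = 11717/6345 ≈ 1.8467)
o(m) = -11717/50760 - m/8 (o(m) = -(m + 11717/6345)/8 = -(11717/6345 + m)/8 = -11717/50760 - m/8)
(o(t(3, -11)) + k(372, -82)) + 242162 = ((-11717/50760 - ⅛*(-11)) - 105) + 242162 = ((-11717/50760 + 11/8) - 105) + 242162 = (29039/25380 - 105) + 242162 = -2635861/25380 + 242162 = 6143435699/25380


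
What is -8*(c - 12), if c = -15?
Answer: 216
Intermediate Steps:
-8*(c - 12) = -8*(-15 - 12) = -8*(-27) = -1*(-216) = 216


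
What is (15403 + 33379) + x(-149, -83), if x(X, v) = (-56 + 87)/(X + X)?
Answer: 14537005/298 ≈ 48782.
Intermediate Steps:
x(X, v) = 31/(2*X) (x(X, v) = 31/((2*X)) = 31*(1/(2*X)) = 31/(2*X))
(15403 + 33379) + x(-149, -83) = (15403 + 33379) + (31/2)/(-149) = 48782 + (31/2)*(-1/149) = 48782 - 31/298 = 14537005/298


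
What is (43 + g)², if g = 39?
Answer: 6724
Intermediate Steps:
(43 + g)² = (43 + 39)² = 82² = 6724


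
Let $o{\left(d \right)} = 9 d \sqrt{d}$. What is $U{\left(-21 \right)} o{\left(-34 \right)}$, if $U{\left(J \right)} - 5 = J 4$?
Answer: $24174 i \sqrt{34} \approx 1.4096 \cdot 10^{5} i$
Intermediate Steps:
$U{\left(J \right)} = 5 + 4 J$ ($U{\left(J \right)} = 5 + J 4 = 5 + 4 J$)
$o{\left(d \right)} = 9 d^{\frac{3}{2}}$
$U{\left(-21 \right)} o{\left(-34 \right)} = \left(5 + 4 \left(-21\right)\right) 9 \left(-34\right)^{\frac{3}{2}} = \left(5 - 84\right) 9 \left(- 34 i \sqrt{34}\right) = - 79 \left(- 306 i \sqrt{34}\right) = 24174 i \sqrt{34}$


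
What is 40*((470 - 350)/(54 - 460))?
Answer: -2400/203 ≈ -11.823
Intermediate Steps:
40*((470 - 350)/(54 - 460)) = 40*(120/(-406)) = 40*(120*(-1/406)) = 40*(-60/203) = -2400/203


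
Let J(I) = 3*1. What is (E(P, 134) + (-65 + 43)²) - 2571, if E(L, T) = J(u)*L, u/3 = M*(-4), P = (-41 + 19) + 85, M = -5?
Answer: -1898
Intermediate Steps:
P = 63 (P = -22 + 85 = 63)
u = 60 (u = 3*(-5*(-4)) = 3*20 = 60)
J(I) = 3
E(L, T) = 3*L
(E(P, 134) + (-65 + 43)²) - 2571 = (3*63 + (-65 + 43)²) - 2571 = (189 + (-22)²) - 2571 = (189 + 484) - 2571 = 673 - 2571 = -1898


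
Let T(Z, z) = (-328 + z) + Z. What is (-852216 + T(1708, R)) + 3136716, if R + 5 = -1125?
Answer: 2284750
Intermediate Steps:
R = -1130 (R = -5 - 1125 = -1130)
T(Z, z) = -328 + Z + z
(-852216 + T(1708, R)) + 3136716 = (-852216 + (-328 + 1708 - 1130)) + 3136716 = (-852216 + 250) + 3136716 = -851966 + 3136716 = 2284750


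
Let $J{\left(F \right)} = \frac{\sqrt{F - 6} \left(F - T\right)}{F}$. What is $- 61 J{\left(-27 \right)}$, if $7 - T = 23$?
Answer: $- \frac{671 i \sqrt{33}}{27} \approx - 142.76 i$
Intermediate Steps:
$T = -16$ ($T = 7 - 23 = -16$)
$J{\left(F \right)} = \frac{\sqrt{-6 + F} \left(16 + F\right)}{F}$ ($J{\left(F \right)} = \frac{\sqrt{F - 6} \left(F - -16\right)}{F} = \frac{\sqrt{-6 + F} \left(F + 16\right)}{F} = \frac{\sqrt{-6 + F} \left(16 + F\right)}{F}$)
$- 61 J{\left(-27 \right)} = - 61 \frac{\sqrt{-6 - 27} \left(16 - 27\right)}{-27} = - 61 \left(\left(- \frac{1}{27}\right) \sqrt{-33} \left(-11\right)\right) = - 61 \left(\left(- \frac{1}{27}\right) i \sqrt{33} \left(-11\right)\right) = - 61 \frac{11 i \sqrt{33}}{27} = - \frac{671 i \sqrt{33}}{27}$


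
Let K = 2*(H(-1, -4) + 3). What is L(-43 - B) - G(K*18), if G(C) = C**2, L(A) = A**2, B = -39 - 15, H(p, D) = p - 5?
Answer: -11543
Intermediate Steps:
H(p, D) = -5 + p
K = -6 (K = 2*((-5 - 1) + 3) = 2*(-6 + 3) = 2*(-3) = -6)
B = -54
L(-43 - B) - G(K*18) = (-43 - 1*(-54))**2 - (-6*18)**2 = (-43 + 54)**2 - 1*(-108)**2 = 11**2 - 1*11664 = 121 - 11664 = -11543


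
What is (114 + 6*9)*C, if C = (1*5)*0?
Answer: 0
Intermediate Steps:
C = 0 (C = 5*0 = 0)
(114 + 6*9)*C = (114 + 6*9)*0 = (114 + 54)*0 = 168*0 = 0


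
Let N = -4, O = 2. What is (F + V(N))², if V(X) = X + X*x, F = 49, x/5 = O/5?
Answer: 1369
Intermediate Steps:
x = 2 (x = 5*(2/5) = 5*(2*(⅕)) = 5*(⅖) = 2)
V(X) = 3*X (V(X) = X + X*2 = X + 2*X = 3*X)
(F + V(N))² = (49 + 3*(-4))² = (49 - 12)² = 37² = 1369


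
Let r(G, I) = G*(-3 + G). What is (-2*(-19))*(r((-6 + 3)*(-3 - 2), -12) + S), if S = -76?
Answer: 3952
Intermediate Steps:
(-2*(-19))*(r((-6 + 3)*(-3 - 2), -12) + S) = (-2*(-19))*(((-6 + 3)*(-3 - 2))*(-3 + (-6 + 3)*(-3 - 2)) - 76) = 38*((-3*(-5))*(-3 - 3*(-5)) - 76) = 38*(15*(-3 + 15) - 76) = 38*(15*12 - 76) = 38*(180 - 76) = 38*104 = 3952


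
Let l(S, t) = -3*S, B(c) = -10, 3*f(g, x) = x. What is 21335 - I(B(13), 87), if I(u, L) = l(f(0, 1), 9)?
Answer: 21336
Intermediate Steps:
f(g, x) = x/3
I(u, L) = -1
21335 - I(B(13), 87) = 21335 - 1*(-1) = 21335 + 1 = 21336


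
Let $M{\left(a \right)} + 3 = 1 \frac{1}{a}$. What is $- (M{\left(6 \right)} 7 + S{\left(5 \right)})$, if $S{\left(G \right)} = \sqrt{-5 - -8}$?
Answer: $\frac{119}{6} - \sqrt{3} \approx 18.101$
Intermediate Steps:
$M{\left(a \right)} = -3 + \frac{1}{a}$ ($M{\left(a \right)} = -3 + 1 \frac{1}{a} = -3 + \frac{1}{a}$)
$S{\left(G \right)} = \sqrt{3}$ ($S{\left(G \right)} = \sqrt{-5 + 8} = \sqrt{3}$)
$- (M{\left(6 \right)} 7 + S{\left(5 \right)}) = - (\left(-3 + \frac{1}{6}\right) 7 + \sqrt{3}) = - (\left(- \frac{17}{6}\right) 7 + \sqrt{3}) = - (- \frac{119}{6} + \sqrt{3}) = \frac{119}{6} - \sqrt{3}$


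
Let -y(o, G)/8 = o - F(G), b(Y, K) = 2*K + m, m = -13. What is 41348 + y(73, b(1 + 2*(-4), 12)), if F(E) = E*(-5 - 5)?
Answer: 39884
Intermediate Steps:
F(E) = -10*E (F(E) = E*(-10) = -10*E)
b(Y, K) = -13 + 2*K (b(Y, K) = 2*K - 13 = -13 + 2*K)
y(o, G) = -80*G - 8*o (y(o, G) = -8*(o - (-10)*G) = -8*(o + 10*G) = -80*G - 8*o)
41348 + y(73, b(1 + 2*(-4), 12)) = 41348 + (-80*(-13 + 2*12) - 8*73) = 41348 + (-80*(-13 + 24) - 584) = 41348 + (-80*11 - 584) = 41348 + (-880 - 584) = 41348 - 1464 = 39884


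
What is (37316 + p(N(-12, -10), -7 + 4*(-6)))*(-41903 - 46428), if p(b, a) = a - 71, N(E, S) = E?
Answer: -3287149834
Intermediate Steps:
p(b, a) = -71 + a
(37316 + p(N(-12, -10), -7 + 4*(-6)))*(-41903 - 46428) = (37316 + (-71 + (-7 + 4*(-6))))*(-41903 - 46428) = (37316 + (-71 + (-7 - 24)))*(-88331) = (37316 + (-71 - 31))*(-88331) = (37316 - 102)*(-88331) = 37214*(-88331) = -3287149834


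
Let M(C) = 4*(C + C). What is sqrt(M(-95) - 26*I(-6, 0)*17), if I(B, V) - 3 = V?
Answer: I*sqrt(2086) ≈ 45.673*I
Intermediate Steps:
I(B, V) = 3 + V
M(C) = 8*C (M(C) = 4*(2*C) = 8*C)
sqrt(M(-95) - 26*I(-6, 0)*17) = sqrt(8*(-95) - 26*(3 + 0)*17) = sqrt(-760 - 26*3*17) = sqrt(-760 - 78*17) = sqrt(-760 - 1326) = sqrt(-2086) = I*sqrt(2086)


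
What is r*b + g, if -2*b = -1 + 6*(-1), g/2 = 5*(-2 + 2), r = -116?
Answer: -406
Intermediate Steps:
g = 0 (g = 2*(5*(-2 + 2)) = 2*(5*0) = 2*0 = 0)
b = 7/2 (b = -(-1 + 6*(-1))/2 = -(-1 - 6)/2 = -½*(-7) = 7/2 ≈ 3.5000)
r*b + g = -116*7/2 + 0 = -406 + 0 = -406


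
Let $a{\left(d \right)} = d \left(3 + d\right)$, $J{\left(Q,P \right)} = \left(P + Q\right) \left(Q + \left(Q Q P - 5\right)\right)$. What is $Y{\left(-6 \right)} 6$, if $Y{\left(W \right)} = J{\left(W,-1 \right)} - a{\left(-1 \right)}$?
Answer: $1986$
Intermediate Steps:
$J{\left(Q,P \right)} = \left(P + Q\right) \left(-5 + Q + P Q^{2}\right)$ ($J{\left(Q,P \right)} = \left(P + Q\right) \left(Q + \left(Q^{2} P - 5\right)\right) = \left(P + Q\right) \left(Q + \left(P Q^{2} - 5\right)\right) = \left(P + Q\right) \left(Q + \left(-5 + P Q^{2}\right)\right) = \left(P + Q\right) \left(-5 + Q + P Q^{2}\right)$)
$Y{\left(W \right)} = 7 - W^{3} - 6 W + 2 W^{2}$ ($Y{\left(W \right)} = \left(W^{2} - -5 - 5 W - W - W^{3} + \left(-1\right)^{2} W^{2}\right) - - (3 - 1) = \left(W^{2} + 5 - 5 W - W - W^{3} + 1 W^{2}\right) - \left(-1\right) 2 = \left(W^{2} + 5 - 5 W - W - W^{3} + W^{2}\right) - -2 = \left(5 - W^{3} - 6 W + 2 W^{2}\right) + 2 = 7 - W^{3} - 6 W + 2 W^{2}$)
$Y{\left(-6 \right)} 6 = \left(7 - \left(-6\right)^{3} - -36 + 2 \left(-6\right)^{2}\right) 6 = \left(7 - -216 + 36 + 2 \cdot 36\right) 6 = \left(7 + 216 + 36 + 72\right) 6 = 331 \cdot 6 = 1986$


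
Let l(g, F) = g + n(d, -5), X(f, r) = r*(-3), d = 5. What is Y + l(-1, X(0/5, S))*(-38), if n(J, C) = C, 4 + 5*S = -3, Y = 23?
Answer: 251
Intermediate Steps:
S = -7/5 (S = -⅘ + (⅕)*(-3) = -⅘ - ⅗ = -7/5 ≈ -1.4000)
X(f, r) = -3*r
l(g, F) = -5 + g (l(g, F) = g - 5 = -5 + g)
Y + l(-1, X(0/5, S))*(-38) = 23 + (-5 - 1)*(-38) = 23 - 6*(-38) = 23 + 228 = 251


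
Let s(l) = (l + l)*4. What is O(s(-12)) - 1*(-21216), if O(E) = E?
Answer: 21120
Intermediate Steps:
s(l) = 8*l (s(l) = (2*l)*4 = 8*l)
O(s(-12)) - 1*(-21216) = 8*(-12) - 1*(-21216) = -96 + 21216 = 21120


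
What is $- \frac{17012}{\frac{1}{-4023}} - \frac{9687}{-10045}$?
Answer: $\frac{687472537107}{10045} \approx 6.8439 \cdot 10^{7}$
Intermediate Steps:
$- \frac{17012}{\frac{1}{-4023}} - \frac{9687}{-10045} = - \frac{17012}{- \frac{1}{4023}} - - \frac{9687}{10045} = \left(-17012\right) \left(-4023\right) + \frac{9687}{10045} = 68439276 + \frac{9687}{10045} = \frac{687472537107}{10045}$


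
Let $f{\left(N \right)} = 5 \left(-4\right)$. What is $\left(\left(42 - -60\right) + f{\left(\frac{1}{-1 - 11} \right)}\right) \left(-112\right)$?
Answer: $-9184$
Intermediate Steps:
$f{\left(N \right)} = -20$
$\left(\left(42 - -60\right) + f{\left(\frac{1}{-1 - 11} \right)}\right) \left(-112\right) = \left(\left(42 - -60\right) - 20\right) \left(-112\right) = \left(\left(42 + 60\right) - 20\right) \left(-112\right) = \left(102 - 20\right) \left(-112\right) = 82 \left(-112\right) = -9184$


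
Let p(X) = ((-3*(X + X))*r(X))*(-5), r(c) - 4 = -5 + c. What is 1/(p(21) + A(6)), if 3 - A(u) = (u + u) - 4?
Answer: 1/12595 ≈ 7.9397e-5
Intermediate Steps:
A(u) = 7 - 2*u (A(u) = 3 - ((u + u) - 4) = 3 - (2*u - 4) = 3 - (-4 + 2*u) = 3 + (4 - 2*u) = 7 - 2*u)
r(c) = -1 + c (r(c) = 4 + (-5 + c) = -1 + c)
p(X) = 30*X*(-1 + X) (p(X) = ((-3*(X + X))*(-1 + X))*(-5) = ((-6*X)*(-1 + X))*(-5) = -6*X*(-1 + X)*(-5) = 30*X*(-1 + X))
1/(p(21) + A(6)) = 1/(30*21*(-1 + 21) + (7 - 2*6)) = 1/(30*21*20 + (7 - 12)) = 1/(12600 - 5) = 1/12595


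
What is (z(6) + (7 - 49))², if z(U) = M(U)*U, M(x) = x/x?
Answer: 1296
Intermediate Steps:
M(x) = 1
z(U) = U (z(U) = 1*U = U)
(z(6) + (7 - 49))² = (6 + (7 - 49))² = (6 - 42)² = (-36)² = 1296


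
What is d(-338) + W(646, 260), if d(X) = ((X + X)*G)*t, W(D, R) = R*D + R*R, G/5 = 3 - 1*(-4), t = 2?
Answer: 188240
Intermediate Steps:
G = 35 (G = 5*(3 - 1*(-4)) = 5*(3 + 4) = 5*7 = 35)
W(D, R) = R**2 + D*R (W(D, R) = D*R + R**2 = R**2 + D*R)
d(X) = 140*X (d(X) = ((X + X)*35)*2 = ((2*X)*35)*2 = (70*X)*2 = 140*X)
d(-338) + W(646, 260) = 140*(-338) + 260*(646 + 260) = -47320 + 260*906 = -47320 + 235560 = 188240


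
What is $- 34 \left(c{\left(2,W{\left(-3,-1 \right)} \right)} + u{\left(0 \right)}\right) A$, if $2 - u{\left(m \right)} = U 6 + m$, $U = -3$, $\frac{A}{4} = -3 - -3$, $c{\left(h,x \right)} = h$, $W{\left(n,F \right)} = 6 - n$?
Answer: $0$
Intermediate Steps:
$A = 0$ ($A = 4 \left(-3 - -3\right) = 4 \left(-3 + 3\right) = 4 \cdot 0 = 0$)
$u{\left(m \right)} = 20 - m$ ($u{\left(m \right)} = 2 - \left(\left(-3\right) 6 + m\right) = 2 - \left(-18 + m\right) = 20 - m$)
$- 34 \left(c{\left(2,W{\left(-3,-1 \right)} \right)} + u{\left(0 \right)}\right) A = - 34 \left(2 + \left(20 - 0\right)\right) 0 = - 34 \left(2 + \left(20 + 0\right)\right) 0 = - 34 \left(2 + 20\right) 0 = \left(-34\right) 22 \cdot 0 = \left(-748\right) 0 = 0$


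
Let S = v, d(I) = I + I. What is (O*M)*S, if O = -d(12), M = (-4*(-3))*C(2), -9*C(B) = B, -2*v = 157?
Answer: -5024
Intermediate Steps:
v = -157/2 (v = -½*157 = -157/2 ≈ -78.500)
d(I) = 2*I
C(B) = -B/9
M = -8/3 (M = (-4*(-3))*(-⅑*2) = 12*(-2/9) = -8/3 ≈ -2.6667)
O = -24 (O = -2*12 = -1*24 = -24)
S = -157/2 ≈ -78.500
(O*M)*S = -24*(-8/3)*(-157/2) = 64*(-157/2) = -5024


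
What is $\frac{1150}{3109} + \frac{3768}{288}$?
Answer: $\frac{501913}{37308} \approx 13.453$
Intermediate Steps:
$\frac{1150}{3109} + \frac{3768}{288} = 1150 \cdot \frac{1}{3109} + 3768 \cdot \frac{1}{288} = \frac{1150}{3109} + \frac{157}{12} = \frac{501913}{37308}$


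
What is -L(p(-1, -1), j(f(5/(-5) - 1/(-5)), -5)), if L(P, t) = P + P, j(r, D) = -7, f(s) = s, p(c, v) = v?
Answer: 2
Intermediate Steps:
L(P, t) = 2*P
-L(p(-1, -1), j(f(5/(-5) - 1/(-5)), -5)) = -2*(-1) = -1*(-2) = 2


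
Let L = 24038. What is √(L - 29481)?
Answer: I*√5443 ≈ 73.777*I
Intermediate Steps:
√(L - 29481) = √(24038 - 29481) = √(-5443) = I*√5443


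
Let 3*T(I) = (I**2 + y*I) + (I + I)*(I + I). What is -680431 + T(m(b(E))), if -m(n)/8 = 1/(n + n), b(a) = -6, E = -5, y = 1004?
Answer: -18365593/27 ≈ -6.8021e+5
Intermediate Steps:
m(n) = -4/n (m(n) = -8/(n + n) = -8*1/(2*n) = -4/n)
T(I) = 5*I**2/3 + 1004*I/3 (T(I) = ((I**2 + 1004*I) + (I + I)*(I + I))/3 = ((I**2 + 1004*I) + (2*I)*(2*I))/3 = ((I**2 + 1004*I) + 4*I**2)/3 = (5*I**2 + 1004*I)/3 = 5*I**2/3 + 1004*I/3)
-680431 + T(m(b(E))) = -680431 + (-4/(-6))*(1004 + 5*(-4/(-6)))/3 = -680431 + (-4*(-1/6))*(1004 + 5*(-4*(-1/6)))/3 = -680431 + (1/3)*(2/3)*(1004 + 5*(2/3)) = -680431 + (1/3)*(2/3)*(1004 + 10/3) = -680431 + (1/3)*(2/3)*(3022/3) = -680431 + 6044/27 = -18365593/27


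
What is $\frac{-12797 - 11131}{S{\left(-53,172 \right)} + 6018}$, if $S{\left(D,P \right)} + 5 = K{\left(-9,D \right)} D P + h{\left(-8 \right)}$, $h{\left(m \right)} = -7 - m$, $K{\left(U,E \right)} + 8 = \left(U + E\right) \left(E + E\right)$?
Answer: $\frac{11964}{29915705} \approx 0.00039992$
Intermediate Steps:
$K{\left(U,E \right)} = -8 + 2 E \left(E + U\right)$ ($K{\left(U,E \right)} = -8 + \left(U + E\right) \left(E + E\right) = -8 + \left(E + U\right) 2 E = -8 + 2 E \left(E + U\right)$)
$S{\left(D,P \right)} = -4 + D P \left(-8 - 18 D + 2 D^{2}\right)$ ($S{\left(D,P \right)} = -5 + \left(\left(-8 + 2 D^{2} + 2 D \left(-9\right)\right) D P - -1\right) = -5 + \left(\left(-8 + 2 D^{2} - 18 D\right) D P + \left(-7 + 8\right)\right) = -5 + \left(\left(-8 - 18 D + 2 D^{2}\right) D P + 1\right) = -5 + \left(D \left(-8 - 18 D + 2 D^{2}\right) P + 1\right) = -5 + \left(D P \left(-8 - 18 D + 2 D^{2}\right) + 1\right) = -5 + \left(1 + D P \left(-8 - 18 D + 2 D^{2}\right)\right) = -4 + D P \left(-8 - 18 D + 2 D^{2}\right)$)
$\frac{-12797 - 11131}{S{\left(-53,172 \right)} + 6018} = \frac{-12797 - 11131}{\left(-4 + 2 \left(-53\right) 172 \left(-4 + \left(-53\right)^{2} - -477\right)\right) + 6018} = - \frac{23928}{\left(-4 + 2 \left(-53\right) 172 \left(-4 + 2809 + 477\right)\right) + 6018} = - \frac{23928}{\left(-4 + 2 \left(-53\right) 172 \cdot 3282\right) + 6018} = - \frac{23928}{\left(-4 - 59837424\right) + 6018} = - \frac{23928}{-59837428 + 6018} = - \frac{23928}{-59831410} = \left(-23928\right) \left(- \frac{1}{59831410}\right) = \frac{11964}{29915705}$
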